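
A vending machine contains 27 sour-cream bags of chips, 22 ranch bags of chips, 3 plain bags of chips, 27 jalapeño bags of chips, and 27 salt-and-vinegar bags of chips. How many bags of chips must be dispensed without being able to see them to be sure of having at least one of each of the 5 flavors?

104

The hardest flavor to obtain is plain: we could draw every other bag of chips first — 106 − 3 = 103 bags of chips — without a single plain one.
The next draw must be plain, so 103 + 1 = 104.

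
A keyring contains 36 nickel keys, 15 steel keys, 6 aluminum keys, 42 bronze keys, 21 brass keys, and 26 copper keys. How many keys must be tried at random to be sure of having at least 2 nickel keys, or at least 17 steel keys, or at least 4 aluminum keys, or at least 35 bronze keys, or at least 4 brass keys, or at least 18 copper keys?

74

Each of the 6 types has its own threshold; avoid all of them simultaneously.
The worst case stops just short of every target: 1 nickel, all 15 steel, 3 aluminum, 34 bronze, 3 brass, 17 copper — 1 + 15 + 3 + 34 + 3 + 17 = 73 keys.
One more key must push some type to its target, so 73 + 1 = 74.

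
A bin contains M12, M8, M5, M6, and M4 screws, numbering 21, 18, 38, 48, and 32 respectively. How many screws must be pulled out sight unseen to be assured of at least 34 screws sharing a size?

In the worst case we take at most 33 of each size, but all 21 M12, all 18 M8, and all 32 M4 (fewer than 33), giving 21 + 18 + 33 + 33 + 32 = 137.
One more screw then forces some size to 34, so 137 + 1 = 138.

138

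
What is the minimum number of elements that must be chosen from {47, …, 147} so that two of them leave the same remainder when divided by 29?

Group the integers by remainder mod 29; there are 29 residue classes, each nonempty in this range.
Choosing one from each class (29 integers) avoids any shared remainder.
One more choice must repeat a class, so two differ by a multiple of 29. Hence 29 + 1 = 30.

30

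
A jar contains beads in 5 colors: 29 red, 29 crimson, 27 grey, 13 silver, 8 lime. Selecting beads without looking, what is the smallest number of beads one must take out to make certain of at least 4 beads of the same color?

The worst case takes 3 beads of each color without reaching 4 of any: 5 × 3 = 15.
The next bead must bring some color to 4, so 15 + 1 = 16.

16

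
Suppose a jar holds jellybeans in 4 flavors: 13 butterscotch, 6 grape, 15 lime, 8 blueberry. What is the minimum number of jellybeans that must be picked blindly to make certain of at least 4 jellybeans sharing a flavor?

The worst case takes 3 jellybeans of each flavor without reaching 4 of any: 4 × 3 = 12.
The next jellybean must bring some flavor to 4, so 12 + 1 = 13.

13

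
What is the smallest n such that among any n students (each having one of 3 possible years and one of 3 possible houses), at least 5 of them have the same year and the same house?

There are 3 × 3 = 9 (year, house) combinations acting as pigeonholes.
With 9 × 4 = 36 students we could place exactly 4 in each, with no (year, house) pair reaching 5.
One more forces some (year, house) pair to hold 5, so 36 + 1 = 37.

37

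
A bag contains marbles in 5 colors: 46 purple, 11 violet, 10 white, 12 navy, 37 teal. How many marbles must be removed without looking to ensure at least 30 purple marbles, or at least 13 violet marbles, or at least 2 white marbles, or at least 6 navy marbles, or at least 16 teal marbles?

The worst case stops just short of every target: 29 purple, all 11 violet, 1 white, 5 navy, 15 teal — 29 + 11 + 1 + 5 + 15 = 61 marbles.
One more marble must push some color to its target, so 61 + 1 = 62.

62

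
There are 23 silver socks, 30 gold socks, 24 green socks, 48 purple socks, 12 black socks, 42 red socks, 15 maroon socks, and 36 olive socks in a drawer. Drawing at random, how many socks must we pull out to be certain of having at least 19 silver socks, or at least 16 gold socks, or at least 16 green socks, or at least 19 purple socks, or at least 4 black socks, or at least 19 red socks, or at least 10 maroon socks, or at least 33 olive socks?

129

Each of the 8 colors has its own threshold; avoid all of them simultaneously.
The worst case stops just short of every target: 18 silver, 15 gold, 15 green, 18 purple, 3 black, 18 red, 9 maroon, 32 olive — 18 + 15 + 15 + 18 + 3 + 18 + 9 + 32 = 128 socks.
One more sock must push some color to its target, so 128 + 1 = 129.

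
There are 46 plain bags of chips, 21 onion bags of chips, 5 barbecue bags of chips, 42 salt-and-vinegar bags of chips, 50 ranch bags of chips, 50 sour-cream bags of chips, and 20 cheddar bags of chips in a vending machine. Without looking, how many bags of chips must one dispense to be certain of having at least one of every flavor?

230

The hardest flavor to obtain is barbecue: we could draw every other bag of chips first — 234 − 5 = 229 bags of chips — without a single barbecue one.
The next draw must be barbecue, so 229 + 1 = 230.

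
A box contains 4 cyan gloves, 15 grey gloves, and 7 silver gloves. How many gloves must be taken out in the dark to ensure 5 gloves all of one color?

The worst case takes 4 gloves of each color without reaching 5 of any: 3 × 4 = 12.
The next glove must bring some color to 5, so 12 + 1 = 13.

13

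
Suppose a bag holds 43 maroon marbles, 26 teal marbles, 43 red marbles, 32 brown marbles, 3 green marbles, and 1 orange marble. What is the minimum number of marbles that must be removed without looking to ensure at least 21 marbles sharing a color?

85

Treat the 6 colors as pigeonholes.
In the worst case we take at most 20 of each color, but all 3 green and all 1 orange (fewer than 20), giving 20 + 20 + 20 + 20 + 3 + 1 = 84.
One more marble then forces some color to 21, so 84 + 1 = 85.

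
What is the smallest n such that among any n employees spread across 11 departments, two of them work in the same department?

There are 11 departments acting as pigeonholes.
With 11 employees we could place one in each, avoiding any repeat.
One more forces some class to hold 2, so 11 + 1 = 12.

12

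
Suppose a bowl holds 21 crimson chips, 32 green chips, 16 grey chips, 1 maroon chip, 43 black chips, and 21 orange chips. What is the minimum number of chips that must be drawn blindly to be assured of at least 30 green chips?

To avoid green chips as long as possible, exhaust the other 5 colors first.
The worst case draws every non-green chip first: 21 + 16 + 1 + 43 + 21 = 102.
The next 30 draws are then forced to be green, giving 102 + 30 = 132.

132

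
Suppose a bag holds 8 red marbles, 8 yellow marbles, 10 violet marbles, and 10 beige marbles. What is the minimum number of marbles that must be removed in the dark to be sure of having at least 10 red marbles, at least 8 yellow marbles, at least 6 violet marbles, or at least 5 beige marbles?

The worst case stops just short of every target: all 8 red, 7 yellow, 5 violet, 4 beige — 8 + 7 + 5 + 4 = 24 marbles.
One more marble must push some color to its target, so 24 + 1 = 25.

25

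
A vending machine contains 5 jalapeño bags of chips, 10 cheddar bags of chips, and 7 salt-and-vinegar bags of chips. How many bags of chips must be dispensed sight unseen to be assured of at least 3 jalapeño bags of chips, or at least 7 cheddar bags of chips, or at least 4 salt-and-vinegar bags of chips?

12

The worst case stops just short of every target: 2 jalapeño, 6 cheddar, 3 salt-and-vinegar — 2 + 6 + 3 = 11 bags of chips.
One more bag of chips must push some flavor to its target, so 11 + 1 = 12.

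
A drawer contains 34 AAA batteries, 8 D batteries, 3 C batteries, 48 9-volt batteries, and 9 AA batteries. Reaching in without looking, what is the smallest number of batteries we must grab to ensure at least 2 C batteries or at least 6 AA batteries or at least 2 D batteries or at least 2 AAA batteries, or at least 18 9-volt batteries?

The worst case stops just short of every target: 1 AAA, 1 D, 1 C, 17 9-volt, 5 AA — 1 + 1 + 1 + 17 + 5 = 25 batteries.
One more battery must push some type to its target, so 25 + 1 = 26.

26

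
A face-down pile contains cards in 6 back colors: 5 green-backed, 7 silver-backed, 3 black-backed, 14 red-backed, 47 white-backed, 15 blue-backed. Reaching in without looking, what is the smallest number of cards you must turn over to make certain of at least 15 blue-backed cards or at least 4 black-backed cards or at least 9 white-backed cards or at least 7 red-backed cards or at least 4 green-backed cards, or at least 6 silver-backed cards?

40

The worst case stops just short of every target: 3 green-backed, 5 silver-backed, 3 black-backed, 6 red-backed, 8 white-backed, 14 blue-backed — 3 + 5 + 3 + 6 + 8 + 14 = 39 cards.
One more card must push some back color to its target, so 39 + 1 = 40.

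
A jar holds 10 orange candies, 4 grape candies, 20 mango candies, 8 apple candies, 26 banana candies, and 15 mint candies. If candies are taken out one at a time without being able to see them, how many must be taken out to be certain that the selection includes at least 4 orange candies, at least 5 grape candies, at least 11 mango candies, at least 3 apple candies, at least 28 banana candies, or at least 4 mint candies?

49

The worst case stops just short of every target: 3 orange, 4 grape, 10 mango, 2 apple, all 26 banana, 3 mint — 3 + 4 + 10 + 2 + 26 + 3 = 48 candies.
One more candy must push some flavor to its target, so 48 + 1 = 49.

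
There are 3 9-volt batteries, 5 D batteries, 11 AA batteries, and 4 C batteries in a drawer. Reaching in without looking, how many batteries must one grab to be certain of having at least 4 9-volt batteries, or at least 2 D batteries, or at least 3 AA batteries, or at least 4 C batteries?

10

The worst case stops just short of every target: 3 9-volt, 1 D, 2 AA, 3 C — 3 + 1 + 2 + 3 = 9 batteries.
One more battery must push some type to its target, so 9 + 1 = 10.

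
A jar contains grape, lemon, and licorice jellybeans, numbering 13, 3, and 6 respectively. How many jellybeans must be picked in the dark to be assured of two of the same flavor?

4

The worst case takes 1 jellybean of each flavor without reaching 2 of any: 3 × 1 = 3.
The next jellybean must bring some flavor to 2, so 3 + 1 = 4.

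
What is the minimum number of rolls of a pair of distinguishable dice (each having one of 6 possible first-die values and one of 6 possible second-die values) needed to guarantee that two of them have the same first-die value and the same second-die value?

37

There are 6 × 6 = 36 (first-die value, second-die value) combinations acting as pigeonholes.
With 36 rolls of a pair of distinguishable dice we could place one in each, avoiding any repeat.
One more forces some (first-die value, second-die value) pair to hold 2, so 36 + 1 = 37.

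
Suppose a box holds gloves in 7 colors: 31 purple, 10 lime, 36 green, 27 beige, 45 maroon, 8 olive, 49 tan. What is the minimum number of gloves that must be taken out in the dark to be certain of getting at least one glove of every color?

The hardest color to obtain is olive: we could draw every other glove first — 206 − 8 = 198 gloves — without a single olive one.
The next draw must be olive, so 198 + 1 = 199.

199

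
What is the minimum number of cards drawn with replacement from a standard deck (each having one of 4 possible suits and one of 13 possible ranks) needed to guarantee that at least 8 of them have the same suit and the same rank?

There are 4 × 13 = 52 (suit, rank) combinations acting as pigeonholes.
With 52 × 7 = 364 cards drawn with replacement from a standard deck we could place exactly 7 in each, with no (suit, rank) pair reaching 8.
One more forces some (suit, rank) pair to hold 8, so 364 + 1 = 365.

365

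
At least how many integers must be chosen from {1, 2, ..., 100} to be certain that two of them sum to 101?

51

Partition {1, …, 100} into 50 pairs: {1,100}, {2,99}, …, {50,51}.
Choosing 50 integers — say the integers 1 through 50 — takes one from each pair and avoids the property.
Choosing 51 forces two into the same pair by pigeonhole, and those sum to 101. So 51.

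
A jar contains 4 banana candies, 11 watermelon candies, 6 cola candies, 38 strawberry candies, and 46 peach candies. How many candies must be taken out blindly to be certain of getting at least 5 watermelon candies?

99

To avoid watermelon candies as long as possible, exhaust the other 4 flavors first.
The worst case draws every non-watermelon candy first: 4 + 6 + 38 + 46 = 94.
The next 5 draws are then forced to be watermelon, giving 94 + 5 = 99.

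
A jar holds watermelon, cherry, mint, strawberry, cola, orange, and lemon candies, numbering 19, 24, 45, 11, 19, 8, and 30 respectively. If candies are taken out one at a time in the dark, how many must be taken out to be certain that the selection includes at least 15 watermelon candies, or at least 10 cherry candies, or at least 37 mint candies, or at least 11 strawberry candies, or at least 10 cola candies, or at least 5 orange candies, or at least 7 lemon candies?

89

The worst case stops just short of every target: 14 watermelon, 9 cherry, 36 mint, 10 strawberry, 9 cola, 4 orange, 6 lemon — 14 + 9 + 36 + 10 + 9 + 4 + 6 = 88 candies.
One more candy must push some flavor to its target, so 88 + 1 = 89.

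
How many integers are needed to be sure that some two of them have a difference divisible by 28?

29

Two integers differ by a multiple of 28 exactly when they share a remainder mod 28.
There are 28 residue classes mod 28, so 28 integers can all lie in distinct classes.
One more integer must repeat a residue, giving a difference divisible by 28. So n = 28 + 1 = 29.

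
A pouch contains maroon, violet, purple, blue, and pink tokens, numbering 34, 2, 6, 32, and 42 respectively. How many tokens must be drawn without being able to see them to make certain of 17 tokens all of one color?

Treat the 5 colors as pigeonholes.
In the worst case we take at most 16 of each color, but all 2 violet and all 6 purple (fewer than 16), giving 16 + 2 + 6 + 16 + 16 = 56.
One more token then forces some color to 17, so 56 + 1 = 57.

57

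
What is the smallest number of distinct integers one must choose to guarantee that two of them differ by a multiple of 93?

94

Two integers differ by a multiple of 93 exactly when they share a remainder mod 93.
There are 93 residue classes mod 93, so 93 integers can all lie in distinct classes.
One more integer must repeat a residue, giving a difference divisible by 93. So n = 93 + 1 = 94.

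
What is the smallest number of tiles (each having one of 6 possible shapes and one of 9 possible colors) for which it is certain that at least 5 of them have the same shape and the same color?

There are 6 × 9 = 54 (shape, color) combinations acting as pigeonholes.
With 54 × 4 = 216 tiles we could place exactly 4 in each, with no (shape, color) pair reaching 5.
One more forces some (shape, color) pair to hold 5, so 216 + 1 = 217.

217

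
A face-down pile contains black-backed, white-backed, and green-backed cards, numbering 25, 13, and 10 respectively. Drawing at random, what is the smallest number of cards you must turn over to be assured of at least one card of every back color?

39

The hardest back color to obtain is green-backed: we could draw every other card first — 48 − 10 = 38 cards — without a single green-backed one.
The next draw must be green-backed, so 38 + 1 = 39.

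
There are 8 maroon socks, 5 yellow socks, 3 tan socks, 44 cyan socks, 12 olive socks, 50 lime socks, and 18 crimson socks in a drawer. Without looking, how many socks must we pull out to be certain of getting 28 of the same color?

101

Treat the 7 colors as pigeonholes.
In the worst case we take at most 27 of each color, but all 8 maroon, all 5 yellow, all 3 tan, all 12 olive, and all 18 crimson (fewer than 27), giving 8 + 5 + 3 + 27 + 12 + 27 + 18 = 100.
One more sock then forces some color to 28, so 100 + 1 = 101.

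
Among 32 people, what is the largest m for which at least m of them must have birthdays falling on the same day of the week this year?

The 32 people fall into 7 days of the week.
If each of the 7 days of the week held at most 4, the total would be at most 7 × 4 = 28 < 32, a contradiction.
So at least one holds ⌈32/7⌉ = 5.

5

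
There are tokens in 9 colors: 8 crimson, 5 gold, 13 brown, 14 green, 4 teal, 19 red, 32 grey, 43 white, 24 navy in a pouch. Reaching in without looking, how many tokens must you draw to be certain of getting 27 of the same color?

140

In the worst case we take at most 26 of each color, but all 8 crimson, all 5 gold, all 13 brown, all 14 green, all 4 teal, all 19 red, and all 24 navy (fewer than 26), giving 8 + 5 + 13 + 14 + 4 + 19 + 26 + 26 + 24 = 139.
One more token then forces some color to 27, so 139 + 1 = 140.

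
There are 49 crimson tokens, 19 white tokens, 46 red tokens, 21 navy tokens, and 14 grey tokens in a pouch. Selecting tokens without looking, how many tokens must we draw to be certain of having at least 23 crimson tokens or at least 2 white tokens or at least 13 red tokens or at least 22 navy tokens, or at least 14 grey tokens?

70

The worst case stops just short of every target: 22 crimson, 1 white, 12 red, 21 navy, 13 grey — 22 + 1 + 12 + 21 + 13 = 69 tokens.
One more token must push some color to its target, so 69 + 1 = 70.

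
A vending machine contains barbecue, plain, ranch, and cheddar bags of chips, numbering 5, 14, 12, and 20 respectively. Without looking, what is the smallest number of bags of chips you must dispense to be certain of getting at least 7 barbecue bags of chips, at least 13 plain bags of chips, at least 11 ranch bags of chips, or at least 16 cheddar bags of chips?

The worst case stops just short of every target: all 5 barbecue, 12 plain, 10 ranch, 15 cheddar — 5 + 12 + 10 + 15 = 42 bags of chips.
One more bag of chips must push some flavor to its target, so 42 + 1 = 43.

43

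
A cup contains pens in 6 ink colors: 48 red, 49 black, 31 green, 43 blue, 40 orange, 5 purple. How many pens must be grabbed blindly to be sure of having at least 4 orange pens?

180

To avoid orange pens as long as possible, exhaust the other 5 ink colors first.
The worst case draws every non-orange pen first: 48 + 49 + 31 + 43 + 5 = 176.
The next 4 draws are then forced to be orange, giving 176 + 4 = 180.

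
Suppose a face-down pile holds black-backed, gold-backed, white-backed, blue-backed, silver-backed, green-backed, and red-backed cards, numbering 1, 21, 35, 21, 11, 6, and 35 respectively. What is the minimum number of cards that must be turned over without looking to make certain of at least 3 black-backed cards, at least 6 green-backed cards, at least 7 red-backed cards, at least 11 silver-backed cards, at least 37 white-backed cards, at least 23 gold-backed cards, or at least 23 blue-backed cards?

The worst case stops just short of every target: all 1 black-backed, all 21 gold-backed, all 35 white-backed, all 21 blue-backed, 10 silver-backed, 5 green-backed, 6 red-backed — 1 + 21 + 35 + 21 + 10 + 5 + 6 = 99 cards.
One more card must push some back color to its target, so 99 + 1 = 100.

100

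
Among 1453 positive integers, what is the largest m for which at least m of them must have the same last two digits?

15

If each of the 100 possible two-digit endings held at most 14, the total would be at most 100 × 14 = 1400 < 1453, a contradiction.
So at least one holds ⌈1453/100⌉ = 15.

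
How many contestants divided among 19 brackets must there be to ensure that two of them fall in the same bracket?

There are 19 brackets acting as pigeonholes.
With 19 contestants we could place one in each, avoiding any repeat.
One more forces some class to hold 2, so 19 + 1 = 20.

20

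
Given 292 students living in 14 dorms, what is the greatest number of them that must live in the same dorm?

If each of the 14 dorms held at most 20, the total would be at most 14 × 20 = 280 < 292, a contradiction.
So at least one holds ⌈292/14⌉ = 21.

21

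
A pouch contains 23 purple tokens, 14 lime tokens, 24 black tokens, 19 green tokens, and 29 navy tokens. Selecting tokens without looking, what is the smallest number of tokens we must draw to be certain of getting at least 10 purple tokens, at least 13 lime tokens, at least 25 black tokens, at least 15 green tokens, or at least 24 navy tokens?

83

Each of the 5 colors has its own threshold; avoid all of them simultaneously.
The worst case stops just short of every target: 9 purple, 12 lime, 24 black, 14 green, 23 navy — 9 + 12 + 24 + 14 + 23 = 82 tokens.
One more token must push some color to its target, so 82 + 1 = 83.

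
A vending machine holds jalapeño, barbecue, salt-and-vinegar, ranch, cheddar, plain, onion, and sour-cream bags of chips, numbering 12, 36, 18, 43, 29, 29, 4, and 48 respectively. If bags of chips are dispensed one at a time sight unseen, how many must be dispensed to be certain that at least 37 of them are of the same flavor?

201

In the worst case we take at most 36 of each flavor, but all 12 jalapeño, all 18 salt-and-vinegar, all 29 cheddar, all 29 plain, and all 4 onion (fewer than 36), giving 12 + 36 + 18 + 36 + 29 + 29 + 4 + 36 = 200.
One more bag of chips then forces some flavor to 37, so 200 + 1 = 201.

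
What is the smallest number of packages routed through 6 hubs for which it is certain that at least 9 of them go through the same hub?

49

There are 6 hubs acting as pigeonholes.
With 6 × 8 = 48 packages we could place exactly 8 in each, with no class reaching 9.
One more forces some class to hold 9, so 48 + 1 = 49.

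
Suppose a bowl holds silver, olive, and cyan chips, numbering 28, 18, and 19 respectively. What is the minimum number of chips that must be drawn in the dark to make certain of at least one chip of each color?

The hardest color to obtain is olive: we could draw every other chip first — 65 − 18 = 47 chips — without a single olive one.
The next draw must be olive, so 47 + 1 = 48.

48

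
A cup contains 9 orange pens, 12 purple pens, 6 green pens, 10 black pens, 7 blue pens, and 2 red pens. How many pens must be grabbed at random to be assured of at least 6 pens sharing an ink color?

In the worst case we take at most 5 of each ink color, but all 2 red (fewer than 5), giving 5 + 5 + 5 + 5 + 5 + 2 = 27.
One more pen then forces some ink color to 6, so 27 + 1 = 28.

28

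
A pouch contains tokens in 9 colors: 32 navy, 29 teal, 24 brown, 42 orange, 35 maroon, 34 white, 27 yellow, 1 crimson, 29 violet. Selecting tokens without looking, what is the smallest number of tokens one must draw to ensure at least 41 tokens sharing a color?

In the worst case we take at most 40 of each color, but all 32 navy, all 29 teal, all 24 brown, all 35 maroon, all 34 white, all 27 yellow, all 1 crimson, and all 29 violet (fewer than 40), giving 32 + 29 + 24 + 40 + 35 + 34 + 27 + 1 + 29 = 251.
One more token then forces some color to 41, so 251 + 1 = 252.

252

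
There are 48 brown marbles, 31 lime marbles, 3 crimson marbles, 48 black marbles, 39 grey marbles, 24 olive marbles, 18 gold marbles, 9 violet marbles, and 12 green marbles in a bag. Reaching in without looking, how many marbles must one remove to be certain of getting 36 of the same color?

In the worst case we take at most 35 of each color, but all 31 lime, all 3 crimson, all 24 olive, all 18 gold, all 9 violet, and all 12 green (fewer than 35), giving 35 + 31 + 3 + 35 + 35 + 24 + 18 + 9 + 12 = 202.
One more marble then forces some color to 36, so 202 + 1 = 203.

203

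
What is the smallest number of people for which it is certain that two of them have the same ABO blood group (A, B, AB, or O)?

5

There are 4 ABO blood groups acting as pigeonholes.
With 4 people we could place one in each, avoiding any repeat.
One more forces some class to hold 2, so 4 + 1 = 5.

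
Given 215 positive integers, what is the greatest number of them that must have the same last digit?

22

There are 10 possible last digits, which serve as the pigeonholes.
If each of the 10 possible last digits held at most 21, the total would be at most 10 × 21 = 210 < 215, a contradiction.
So at least one holds ⌈215/10⌉ = 22.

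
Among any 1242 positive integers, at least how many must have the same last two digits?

There are 100 possible two-digit endings, which serve as the pigeonholes.
If each of the 100 possible two-digit endings held at most 12, the total would be at most 100 × 12 = 1200 < 1242, a contradiction.
So at least one holds ⌈1242/100⌉ = 13.

13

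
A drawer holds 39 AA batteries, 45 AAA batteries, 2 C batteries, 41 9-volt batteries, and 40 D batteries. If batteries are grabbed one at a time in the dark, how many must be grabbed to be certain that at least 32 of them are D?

The worst case draws every non-D battery first: 39 + 45 + 2 + 41 = 127.
The next 32 draws are then forced to be D, giving 127 + 32 = 159.

159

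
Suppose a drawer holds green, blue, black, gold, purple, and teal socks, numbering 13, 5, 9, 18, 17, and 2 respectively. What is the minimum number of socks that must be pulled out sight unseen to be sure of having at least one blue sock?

60

To avoid blue socks as long as possible, exhaust the other 5 colors first.
The worst case draws every non-blue sock first: 13 + 9 + 18 + 17 + 2 = 59.
The next draw is then forced to be blue, giving 59 + 1 = 60.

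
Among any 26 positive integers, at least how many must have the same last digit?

The 26 positive integers fall into 10 possible last digits.
If each of the 10 possible last digits held at most 2, the total would be at most 10 × 2 = 20 < 26, a contradiction.
So at least one holds ⌈26/10⌉ = 3.

3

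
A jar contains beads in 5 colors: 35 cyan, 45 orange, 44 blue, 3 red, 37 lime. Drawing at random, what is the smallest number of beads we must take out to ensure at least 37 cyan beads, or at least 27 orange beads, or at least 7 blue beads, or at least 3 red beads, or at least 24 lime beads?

93

Each of the 5 colors has its own threshold; avoid all of them simultaneously.
The worst case stops just short of every target: all 35 cyan, 26 orange, 6 blue, 2 red, 23 lime — 35 + 26 + 6 + 2 + 23 = 92 beads.
One more bead must push some color to its target, so 92 + 1 = 93.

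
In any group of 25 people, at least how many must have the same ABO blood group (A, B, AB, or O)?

The 25 people fall into 4 ABO blood groups.
If each of the 4 ABO blood groups held at most 6, the total would be at most 4 × 6 = 24 < 25, a contradiction.
So at least one holds ⌈25/4⌉ = 7.

7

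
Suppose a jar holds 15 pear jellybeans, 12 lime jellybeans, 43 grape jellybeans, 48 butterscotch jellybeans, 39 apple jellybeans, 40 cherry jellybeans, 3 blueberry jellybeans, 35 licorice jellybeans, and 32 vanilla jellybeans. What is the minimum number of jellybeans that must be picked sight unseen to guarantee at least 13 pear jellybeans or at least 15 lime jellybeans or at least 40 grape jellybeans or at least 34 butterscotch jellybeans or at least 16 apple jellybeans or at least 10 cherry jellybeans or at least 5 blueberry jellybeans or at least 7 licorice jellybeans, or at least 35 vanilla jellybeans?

162

The worst case stops just short of every target: 12 pear, all 12 lime, 39 grape, 33 butterscotch, 15 apple, 9 cherry, all 3 blueberry, 6 licorice, all 32 vanilla — 12 + 12 + 39 + 33 + 15 + 9 + 3 + 6 + 32 = 161 jellybeans.
One more jellybean must push some flavor to its target, so 161 + 1 = 162.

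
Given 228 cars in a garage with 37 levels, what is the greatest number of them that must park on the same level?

7

If each of the 37 levels held at most 6, the total would be at most 37 × 6 = 222 < 228, a contradiction.
So at least one holds ⌈228/37⌉ = 7.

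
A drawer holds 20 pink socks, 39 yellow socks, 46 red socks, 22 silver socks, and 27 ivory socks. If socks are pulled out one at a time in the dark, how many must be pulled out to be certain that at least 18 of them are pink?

152

To avoid pink socks as long as possible, exhaust the other 4 colors first.
The worst case draws every non-pink sock first: 39 + 46 + 22 + 27 = 134.
The next 18 draws are then forced to be pink, giving 134 + 18 = 152.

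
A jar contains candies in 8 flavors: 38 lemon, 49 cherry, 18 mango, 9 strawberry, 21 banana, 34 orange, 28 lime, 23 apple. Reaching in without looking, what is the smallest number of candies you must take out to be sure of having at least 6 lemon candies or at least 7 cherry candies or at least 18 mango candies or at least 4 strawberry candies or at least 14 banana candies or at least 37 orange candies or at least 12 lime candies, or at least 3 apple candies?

92

Each of the 8 flavors has its own threshold; avoid all of them simultaneously.
The worst case stops just short of every target: 5 lemon, 6 cherry, 17 mango, 3 strawberry, 13 banana, all 34 orange, 11 lime, 2 apple — 5 + 6 + 17 + 3 + 13 + 34 + 11 + 2 = 91 candies.
One more candy must push some flavor to its target, so 91 + 1 = 92.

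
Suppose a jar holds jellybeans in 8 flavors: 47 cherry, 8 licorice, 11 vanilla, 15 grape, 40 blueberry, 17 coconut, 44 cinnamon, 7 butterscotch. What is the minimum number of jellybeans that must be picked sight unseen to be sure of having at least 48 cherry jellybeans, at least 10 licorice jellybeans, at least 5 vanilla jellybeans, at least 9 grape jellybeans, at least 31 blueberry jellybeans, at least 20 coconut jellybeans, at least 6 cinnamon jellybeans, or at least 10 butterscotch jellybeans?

Each of the 8 flavors has its own threshold; avoid all of them simultaneously.
The worst case stops just short of every target: 47 cherry, all 8 licorice, 4 vanilla, 8 grape, 30 blueberry, all 17 coconut, 5 cinnamon, all 7 butterscotch — 47 + 8 + 4 + 8 + 30 + 17 + 5 + 7 = 126 jellybeans.
One more jellybean must push some flavor to its target, so 126 + 1 = 127.

127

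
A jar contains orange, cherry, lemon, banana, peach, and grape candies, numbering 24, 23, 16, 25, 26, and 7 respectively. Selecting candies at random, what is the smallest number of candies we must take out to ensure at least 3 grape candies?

The worst case draws every non-grape candy first: 24 + 23 + 16 + 25 + 26 = 114.
The next 3 draws are then forced to be grape, giving 114 + 3 = 117.

117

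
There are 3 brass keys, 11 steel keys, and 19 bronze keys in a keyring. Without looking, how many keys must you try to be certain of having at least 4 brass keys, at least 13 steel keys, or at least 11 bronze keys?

25

The worst case stops just short of every target: 3 brass, all 11 steel, 10 bronze — 3 + 11 + 10 = 24 keys.
One more key must push some type to its target, so 24 + 1 = 25.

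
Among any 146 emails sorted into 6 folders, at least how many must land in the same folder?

The 146 emails fall into 6 folders.
If each of the 6 folders held at most 24, the total would be at most 6 × 24 = 144 < 146, a contradiction.
So at least one holds ⌈146/6⌉ = 25.

25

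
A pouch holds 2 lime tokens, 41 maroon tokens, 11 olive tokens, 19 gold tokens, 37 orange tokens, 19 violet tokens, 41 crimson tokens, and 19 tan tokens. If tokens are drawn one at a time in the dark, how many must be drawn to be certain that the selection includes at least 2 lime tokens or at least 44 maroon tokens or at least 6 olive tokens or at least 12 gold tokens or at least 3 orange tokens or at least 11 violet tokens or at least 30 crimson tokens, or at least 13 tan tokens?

112

The worst case stops just short of every target: 1 lime, all 41 maroon, 5 olive, 11 gold, 2 orange, 10 violet, 29 crimson, 12 tan — 1 + 41 + 5 + 11 + 2 + 10 + 29 + 12 = 111 tokens.
One more token must push some color to its target, so 111 + 1 = 112.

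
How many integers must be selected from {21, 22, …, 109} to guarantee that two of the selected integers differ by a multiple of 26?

27

Use the pigeonhole principle on residue classes: group the integers by remainder mod 26; there are 26 residue classes, each nonempty in this range.
Choosing one from each class (26 integers) avoids any shared remainder.
One more choice must repeat a class, so two differ by a multiple of 26. Hence 26 + 1 = 27.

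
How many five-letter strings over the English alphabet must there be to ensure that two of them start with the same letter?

There are 26 possible first letters acting as pigeonholes.
With 26 five-letter strings over the English alphabet we could place one in each, avoiding any repeat.
One more forces some class to hold 2, so 26 + 1 = 27.

27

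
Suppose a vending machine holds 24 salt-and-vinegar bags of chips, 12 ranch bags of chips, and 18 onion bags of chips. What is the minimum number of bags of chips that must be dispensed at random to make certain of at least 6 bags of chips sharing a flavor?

16

The worst case takes 5 bags of chips of each flavor without reaching 6 of any: 3 × 5 = 15.
The next bag of chips must bring some flavor to 6, so 15 + 1 = 16.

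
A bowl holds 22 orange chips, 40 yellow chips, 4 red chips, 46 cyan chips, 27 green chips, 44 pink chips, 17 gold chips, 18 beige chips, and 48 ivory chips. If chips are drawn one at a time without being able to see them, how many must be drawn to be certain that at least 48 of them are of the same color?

In the worst case we take at most 47 of each color, but all 22 orange, all 40 yellow, all 4 red, all 46 cyan, all 27 green, all 44 pink, all 17 gold, and all 18 beige (fewer than 47), giving 22 + 40 + 4 + 46 + 27 + 44 + 17 + 18 + 47 = 265.
One more chip then forces some color to 48, so 265 + 1 = 266.

266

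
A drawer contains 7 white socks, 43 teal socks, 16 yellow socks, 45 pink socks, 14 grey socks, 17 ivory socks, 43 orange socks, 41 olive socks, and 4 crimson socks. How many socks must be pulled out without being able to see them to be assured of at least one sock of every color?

227

The hardest color to obtain is crimson: we could draw every other sock first — 230 − 4 = 226 socks — without a single crimson one.
The next draw must be crimson, so 226 + 1 = 227.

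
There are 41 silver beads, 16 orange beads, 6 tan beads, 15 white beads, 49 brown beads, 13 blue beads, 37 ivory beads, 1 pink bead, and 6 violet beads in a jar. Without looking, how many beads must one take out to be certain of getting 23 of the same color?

124

In the worst case we take at most 22 of each color, but all 16 orange, all 6 tan, all 15 white, all 13 blue, all 1 pink, and all 6 violet (fewer than 22), giving 22 + 16 + 6 + 15 + 22 + 13 + 22 + 1 + 6 = 123.
One more bead then forces some color to 23, so 123 + 1 = 124.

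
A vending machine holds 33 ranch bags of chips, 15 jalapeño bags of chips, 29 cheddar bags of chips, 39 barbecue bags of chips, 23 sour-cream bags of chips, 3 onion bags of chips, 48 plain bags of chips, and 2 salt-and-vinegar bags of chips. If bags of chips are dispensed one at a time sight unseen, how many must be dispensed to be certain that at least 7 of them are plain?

151

The worst case draws every non-plain bag of chips first: 33 + 15 + 29 + 39 + 23 + 3 + 2 = 144.
The next 7 draws are then forced to be plain, giving 144 + 7 = 151.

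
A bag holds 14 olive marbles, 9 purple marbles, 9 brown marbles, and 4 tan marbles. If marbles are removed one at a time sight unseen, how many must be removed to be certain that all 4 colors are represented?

33

The hardest color to obtain is tan: we could draw every other marble first — 36 − 4 = 32 marbles — without a single tan one.
The next draw must be tan, so 32 + 1 = 33.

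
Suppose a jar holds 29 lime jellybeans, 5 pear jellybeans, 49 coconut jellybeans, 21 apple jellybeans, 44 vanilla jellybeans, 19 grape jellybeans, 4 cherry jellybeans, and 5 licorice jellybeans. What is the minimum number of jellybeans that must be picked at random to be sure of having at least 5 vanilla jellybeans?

137

To avoid vanilla jellybeans as long as possible, exhaust the other 7 flavors first.
The worst case draws every non-vanilla jellybean first: 29 + 5 + 49 + 21 + 19 + 4 + 5 = 132.
The next 5 draws are then forced to be vanilla, giving 132 + 5 = 137.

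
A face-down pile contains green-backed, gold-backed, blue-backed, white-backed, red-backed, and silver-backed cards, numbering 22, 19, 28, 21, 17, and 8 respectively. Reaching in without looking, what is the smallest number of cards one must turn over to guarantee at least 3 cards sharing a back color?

Treat the 6 back colors as pigeonholes.
The worst case takes 2 cards of each back color without reaching 3 of any: 6 × 2 = 12.
The next card must bring some back color to 3, so 12 + 1 = 13.

13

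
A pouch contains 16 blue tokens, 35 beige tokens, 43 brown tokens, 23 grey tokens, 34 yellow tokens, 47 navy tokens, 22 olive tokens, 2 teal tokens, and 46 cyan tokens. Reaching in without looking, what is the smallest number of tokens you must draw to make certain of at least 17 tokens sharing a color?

131

In the worst case we take at most 16 of each color, but all 2 teal (fewer than 16), giving 16 + 16 + 16 + 16 + 16 + 16 + 16 + 2 + 16 = 130.
One more token then forces some color to 17, so 130 + 1 = 131.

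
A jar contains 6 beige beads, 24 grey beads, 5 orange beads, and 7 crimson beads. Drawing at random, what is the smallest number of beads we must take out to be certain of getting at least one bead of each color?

The hardest color to obtain is orange: we could draw every other bead first — 42 − 5 = 37 beads — without a single orange one.
The next draw must be orange, so 37 + 1 = 38.

38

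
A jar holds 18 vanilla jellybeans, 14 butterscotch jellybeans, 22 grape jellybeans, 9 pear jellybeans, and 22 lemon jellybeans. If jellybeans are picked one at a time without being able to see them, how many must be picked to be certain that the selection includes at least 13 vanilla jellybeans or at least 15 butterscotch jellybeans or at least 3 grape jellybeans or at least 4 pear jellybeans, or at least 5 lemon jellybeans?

The worst case stops just short of every target: 12 vanilla, 14 butterscotch, 2 grape, 3 pear, 4 lemon — 12 + 14 + 2 + 3 + 4 = 35 jellybeans.
One more jellybean must push some flavor to its target, so 35 + 1 = 36.

36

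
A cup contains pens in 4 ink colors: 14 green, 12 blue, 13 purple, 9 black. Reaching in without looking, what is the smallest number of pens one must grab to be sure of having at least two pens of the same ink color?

5

Treat the 4 ink colors as pigeonholes.
The worst case takes 1 pen of each ink color without reaching 2 of any: 4 × 1 = 4.
The next pen must bring some ink color to 2, so 4 + 1 = 5.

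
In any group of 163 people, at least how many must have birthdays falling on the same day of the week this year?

If each of the 7 days of the week held at most 23, the total would be at most 7 × 23 = 161 < 163, a contradiction.
So at least one holds ⌈163/7⌉ = 24.

24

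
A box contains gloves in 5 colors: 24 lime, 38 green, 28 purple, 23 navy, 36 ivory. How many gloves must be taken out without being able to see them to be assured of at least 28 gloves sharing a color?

129

Treat the 5 colors as pigeonholes.
In the worst case we take at most 27 of each color, but all 24 lime and all 23 navy (fewer than 27), giving 24 + 27 + 27 + 23 + 27 = 128.
One more glove then forces some color to 28, so 128 + 1 = 129.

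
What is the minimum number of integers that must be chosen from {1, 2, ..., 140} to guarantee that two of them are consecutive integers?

71

Partition {1, …, 140} into 70 pairs: {1,2}, {3,4}, …, {139,140}.
Choosing 70 integers — say the 70 even numbers 2, 4, …, 140 — takes one from each pair and avoids the property.
Choosing 71 forces two into the same pair by pigeonhole, and those are consecutive. So 71.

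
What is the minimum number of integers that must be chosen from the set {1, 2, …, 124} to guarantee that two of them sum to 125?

63

Partition {1, …, 124} into 62 pairs: {1,124}, {2,123}, …, {62,63}.
Choosing 62 integers — say the integers 1 through 62 — takes one from each pair and avoids the property.
Choosing 63 forces two into the same pair by pigeonhole, and those sum to 125. So 63.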